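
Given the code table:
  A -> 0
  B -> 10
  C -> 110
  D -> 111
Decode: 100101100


Decoding:
10 -> B
0 -> A
10 -> B
110 -> C
0 -> A


Result: BABCA


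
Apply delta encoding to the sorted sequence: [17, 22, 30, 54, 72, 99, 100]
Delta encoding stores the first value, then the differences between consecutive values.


First value: 17
Deltas:
  22 - 17 = 5
  30 - 22 = 8
  54 - 30 = 24
  72 - 54 = 18
  99 - 72 = 27
  100 - 99 = 1


Delta encoded: [17, 5, 8, 24, 18, 27, 1]


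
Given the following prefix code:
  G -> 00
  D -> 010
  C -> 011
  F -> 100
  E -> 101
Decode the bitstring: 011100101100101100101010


Decoding step by step:
Bits 011 -> C
Bits 100 -> F
Bits 101 -> E
Bits 100 -> F
Bits 101 -> E
Bits 100 -> F
Bits 101 -> E
Bits 010 -> D


Decoded message: CFEFEFED


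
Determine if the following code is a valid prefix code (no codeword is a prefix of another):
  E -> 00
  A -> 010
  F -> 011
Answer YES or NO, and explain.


Checking each pair (does one codeword prefix another?):
  E='00' vs A='010': no prefix
  E='00' vs F='011': no prefix
  A='010' vs E='00': no prefix
  A='010' vs F='011': no prefix
  F='011' vs E='00': no prefix
  F='011' vs A='010': no prefix
No violation found over all pairs.

YES -- this is a valid prefix code. No codeword is a prefix of any other codeword.


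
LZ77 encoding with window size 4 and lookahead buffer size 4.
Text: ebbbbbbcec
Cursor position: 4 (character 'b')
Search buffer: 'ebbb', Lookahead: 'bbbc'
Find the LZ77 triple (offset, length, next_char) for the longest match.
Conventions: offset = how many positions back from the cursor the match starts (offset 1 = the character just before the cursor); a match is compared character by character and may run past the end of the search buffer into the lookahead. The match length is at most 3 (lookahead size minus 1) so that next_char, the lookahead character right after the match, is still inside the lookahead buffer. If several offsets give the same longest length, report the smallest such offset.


Try each offset into the search buffer:
  offset=1 (pos 3, char 'b'): match length 3
  offset=2 (pos 2, char 'b'): match length 3
  offset=3 (pos 1, char 'b'): match length 3
  offset=4 (pos 0, char 'e'): match length 0
Longest match has length 3, found at offsets 1, 2, 3; take the smallest, offset 1.
next_char = character at position 4 + 3 = 7 -> 'c'

Best match: offset=1, length=3 (matching 'bbb' starting at position 3)
LZ77 triple: (1, 3, 'c')


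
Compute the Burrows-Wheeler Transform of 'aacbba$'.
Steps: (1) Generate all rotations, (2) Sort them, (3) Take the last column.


Rotations (sorted):
  0: $aacbba -> last char: a
  1: a$aacbb -> last char: b
  2: aacbba$ -> last char: $
  3: acbba$a -> last char: a
  4: ba$aacb -> last char: b
  5: bba$aac -> last char: c
  6: cbba$aa -> last char: a


BWT = ab$abca


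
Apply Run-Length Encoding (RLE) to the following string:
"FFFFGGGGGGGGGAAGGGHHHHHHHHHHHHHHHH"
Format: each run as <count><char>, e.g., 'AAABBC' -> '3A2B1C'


Scanning runs left to right:
  i=0: run of 'F' x 4 -> '4F'
  i=4: run of 'G' x 9 -> '9G'
  i=13: run of 'A' x 2 -> '2A'
  i=15: run of 'G' x 3 -> '3G'
  i=18: run of 'H' x 16 -> '16H'

RLE = 4F9G2A3G16H


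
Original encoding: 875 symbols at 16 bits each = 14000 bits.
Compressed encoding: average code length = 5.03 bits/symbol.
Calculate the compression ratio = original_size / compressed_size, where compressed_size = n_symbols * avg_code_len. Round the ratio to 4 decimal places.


original_size = n_symbols * orig_bits = 875 * 16 = 14000 bits
compressed_size = n_symbols * avg_code_len = 875 * 5.03 = 4401.25 bits
ratio = original_size / compressed_size = 14000 / 4401.25 = 3.1809

Compression ratio = 3.1809


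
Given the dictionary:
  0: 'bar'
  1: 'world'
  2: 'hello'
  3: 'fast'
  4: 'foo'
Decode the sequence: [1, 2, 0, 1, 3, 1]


Look up each index in the dictionary:
  1 -> 'world'
  2 -> 'hello'
  0 -> 'bar'
  1 -> 'world'
  3 -> 'fast'
  1 -> 'world'

Decoded: "world hello bar world fast world"


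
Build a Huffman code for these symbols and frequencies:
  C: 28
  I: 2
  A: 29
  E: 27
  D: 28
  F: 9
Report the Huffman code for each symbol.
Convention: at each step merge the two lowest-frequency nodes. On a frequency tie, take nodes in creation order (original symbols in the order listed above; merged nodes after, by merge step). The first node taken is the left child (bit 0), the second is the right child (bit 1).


Huffman tree construction:
Step 1: Merge I(2) + F(9) = 11
Step 2: Merge (I+F)(11) + E(27) = 38
Step 3: Merge C(28) + D(28) = 56
Step 4: Merge A(29) + ((I+F)+E)(38) = 67
Step 5: Merge (C+D)(56) + (A+((I+F)+E))(67) = 123
Read each symbol's code off the tree from the root (left child = 0, right child = 1).

Codes:
  C: 00 (length 2)
  I: 1100 (length 4)
  A: 10 (length 2)
  E: 111 (length 3)
  D: 01 (length 2)
  F: 1101 (length 4)
Average code length: 295/123 = 2.3984 bits/symbol


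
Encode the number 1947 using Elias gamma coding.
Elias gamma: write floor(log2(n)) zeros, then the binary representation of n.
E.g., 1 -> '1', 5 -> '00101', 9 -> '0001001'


num_bits = floor(log2(1947)) + 1 = 11
leading_zeros = num_bits - 1 = 10
binary(1947) = 11110011011

Elias gamma(1947) = '0000000000' + '11110011011' = 000000000011110011011 (21 bits)


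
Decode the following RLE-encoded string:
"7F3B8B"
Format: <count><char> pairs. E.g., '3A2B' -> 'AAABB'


Expanding each <count><char> pair:
  7F -> 'FFFFFFF'
  3B -> 'BBB'
  8B -> 'BBBBBBBB'

Decoded = FFFFFFFBBBBBBBBBBB


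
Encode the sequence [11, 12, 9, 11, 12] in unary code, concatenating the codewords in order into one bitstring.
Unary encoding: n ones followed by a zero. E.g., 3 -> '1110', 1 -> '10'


Encode each number as n ones followed by a terminating 0:
  11 -> 111111111110 (12 bits)
  12 -> 1111111111110 (13 bits)
  9 -> 1111111110 (10 bits)
  11 -> 111111111110 (12 bits)
  12 -> 1111111111110 (13 bits)
Total length = 12 + 13 + 10 + 12 + 13 = 60 bits.

Unary([11, 12, 9, 11, 12]) = 111111111110111111111111011111111101111111111101111111111110 (60 bits)


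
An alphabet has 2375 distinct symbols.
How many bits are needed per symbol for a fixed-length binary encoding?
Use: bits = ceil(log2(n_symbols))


log2(2375) = 11.2137
Bracket: 2^11 = 2048 < 2375 <= 2^12 = 4096
So ceil(log2(2375)) = 12

bits = ceil(log2(2375)) = ceil(11.2137) = 12 bits


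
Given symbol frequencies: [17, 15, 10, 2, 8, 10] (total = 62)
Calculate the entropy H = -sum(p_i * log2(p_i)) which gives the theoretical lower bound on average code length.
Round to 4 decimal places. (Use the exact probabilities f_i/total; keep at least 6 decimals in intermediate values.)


Per-symbol terms -p_i * log2(p_i) with p_i = f_i/62:
  p = 17/62 = 0.274194: log2(p) = -1.866733, -p*log2(p) = 0.511846
  p = 15/62 = 0.241935: log2(p) = -2.047306, -p*log2(p) = 0.495316
  p = 10/62 = 0.161290: log2(p) = -2.632268, -p*log2(p) = 0.424559
  p = 2/62 = 0.032258: log2(p) = -4.954196, -p*log2(p) = 0.159813
  p = 8/62 = 0.129032: log2(p) = -2.954196, -p*log2(p) = 0.381187
  p = 10/62 = 0.161290: log2(p) = -2.632268, -p*log2(p) = 0.424559
H = 0.511846 + 0.495316 + 0.424559 + 0.159813 + 0.381187 + 0.424559 = 2.397280

H = 2.3973 bits/symbol


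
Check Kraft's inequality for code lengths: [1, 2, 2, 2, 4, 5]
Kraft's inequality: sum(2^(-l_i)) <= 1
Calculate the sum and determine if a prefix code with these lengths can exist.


Sum = 2^(-1) + 2^(-2) + 2^(-2) + 2^(-2) + 2^(-4) + 2^(-5)
    = 0.5 + 0.25 + 0.25 + 0.25 + 0.0625 + 0.03125
    = 43/32 = 1.34375
Since 1.34375 > 1, Kraft's inequality is NOT satisfied.
A prefix code with these lengths CANNOT exist.

Kraft sum = 1.34375. Not satisfied.


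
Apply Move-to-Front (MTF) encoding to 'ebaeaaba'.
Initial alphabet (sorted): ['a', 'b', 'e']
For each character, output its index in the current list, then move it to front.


MTF encoding:
'e': index 2 in ['a', 'b', 'e'] -> ['e', 'a', 'b']
'b': index 2 in ['e', 'a', 'b'] -> ['b', 'e', 'a']
'a': index 2 in ['b', 'e', 'a'] -> ['a', 'b', 'e']
'e': index 2 in ['a', 'b', 'e'] -> ['e', 'a', 'b']
'a': index 1 in ['e', 'a', 'b'] -> ['a', 'e', 'b']
'a': index 0 in ['a', 'e', 'b'] -> ['a', 'e', 'b']
'b': index 2 in ['a', 'e', 'b'] -> ['b', 'a', 'e']
'a': index 1 in ['b', 'a', 'e'] -> ['a', 'b', 'e']


Output: [2, 2, 2, 2, 1, 0, 2, 1]


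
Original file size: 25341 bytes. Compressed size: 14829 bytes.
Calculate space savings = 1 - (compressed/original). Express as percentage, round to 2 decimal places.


ratio = compressed/original = 14829/25341 = 0.585178
savings = 1 - ratio = 1 - 0.585178 = 0.414822
as a percentage: 0.414822 * 100 = 41.48%

Space savings = 1 - 14829/25341 = 41.48%


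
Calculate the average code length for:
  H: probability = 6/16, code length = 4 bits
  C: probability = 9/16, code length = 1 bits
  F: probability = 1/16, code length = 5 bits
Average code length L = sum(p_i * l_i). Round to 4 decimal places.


Weighted contributions p_i * l_i:
  H: (6/16) * 4 = 24/16
  C: (9/16) * 1 = 9/16
  F: (1/16) * 5 = 5/16
Sum = (24 + 9 + 5)/16 = 38/16

L = 38/16 = 2.3750 bits/symbol


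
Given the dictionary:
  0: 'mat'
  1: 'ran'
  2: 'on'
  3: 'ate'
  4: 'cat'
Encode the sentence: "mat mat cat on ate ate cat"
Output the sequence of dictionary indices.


Look up each word in the dictionary:
  'mat' -> 0
  'mat' -> 0
  'cat' -> 4
  'on' -> 2
  'ate' -> 3
  'ate' -> 3
  'cat' -> 4

Encoded: [0, 0, 4, 2, 3, 3, 4]


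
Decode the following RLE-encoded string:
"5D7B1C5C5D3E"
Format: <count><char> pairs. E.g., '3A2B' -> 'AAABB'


Expanding each <count><char> pair:
  5D -> 'DDDDD'
  7B -> 'BBBBBBB'
  1C -> 'C'
  5C -> 'CCCCC'
  5D -> 'DDDDD'
  3E -> 'EEE'

Decoded = DDDDDBBBBBBBCCCCCCDDDDDEEE


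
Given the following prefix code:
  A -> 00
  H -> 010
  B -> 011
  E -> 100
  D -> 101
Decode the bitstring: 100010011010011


Decoding step by step:
Bits 100 -> E
Bits 010 -> H
Bits 011 -> B
Bits 010 -> H
Bits 011 -> B


Decoded message: EHBHB


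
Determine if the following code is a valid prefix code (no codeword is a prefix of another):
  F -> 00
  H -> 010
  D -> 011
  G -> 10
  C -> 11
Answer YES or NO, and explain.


Checking each pair (does one codeword prefix another?):
  F='00' vs H='010': no prefix
  F='00' vs D='011': no prefix
  F='00' vs G='10': no prefix
  F='00' vs C='11': no prefix
  H='010' vs F='00': no prefix
  H='010' vs D='011': no prefix
  H='010' vs G='10': no prefix
  H='010' vs C='11': no prefix
  D='011' vs F='00': no prefix
  D='011' vs H='010': no prefix
  D='011' vs G='10': no prefix
  D='011' vs C='11': no prefix
  G='10' vs F='00': no prefix
  G='10' vs H='010': no prefix
  G='10' vs D='011': no prefix
  G='10' vs C='11': no prefix
  C='11' vs F='00': no prefix
  C='11' vs H='010': no prefix
  C='11' vs D='011': no prefix
  C='11' vs G='10': no prefix
No violation found over all pairs.

YES -- this is a valid prefix code. No codeword is a prefix of any other codeword.


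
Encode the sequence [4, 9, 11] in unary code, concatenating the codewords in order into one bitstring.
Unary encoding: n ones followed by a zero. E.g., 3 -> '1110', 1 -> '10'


Encode each number as n ones followed by a terminating 0:
  4 -> 11110 (5 bits)
  9 -> 1111111110 (10 bits)
  11 -> 111111111110 (12 bits)
Total length = 5 + 10 + 12 = 27 bits.

Unary([4, 9, 11]) = 111101111111110111111111110 (27 bits)


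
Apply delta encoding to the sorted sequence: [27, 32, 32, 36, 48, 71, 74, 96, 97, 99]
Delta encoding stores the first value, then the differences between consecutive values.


First value: 27
Deltas:
  32 - 27 = 5
  32 - 32 = 0
  36 - 32 = 4
  48 - 36 = 12
  71 - 48 = 23
  74 - 71 = 3
  96 - 74 = 22
  97 - 96 = 1
  99 - 97 = 2


Delta encoded: [27, 5, 0, 4, 12, 23, 3, 22, 1, 2]


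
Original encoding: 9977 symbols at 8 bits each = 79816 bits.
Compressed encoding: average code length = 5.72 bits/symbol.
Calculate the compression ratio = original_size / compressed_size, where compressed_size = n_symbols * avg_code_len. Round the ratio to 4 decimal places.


original_size = n_symbols * orig_bits = 9977 * 8 = 79816 bits
compressed_size = n_symbols * avg_code_len = 9977 * 5.72 = 57068.44 bits
ratio = original_size / compressed_size = 79816 / 57068.44 = 1.3986

Compression ratio = 1.3986


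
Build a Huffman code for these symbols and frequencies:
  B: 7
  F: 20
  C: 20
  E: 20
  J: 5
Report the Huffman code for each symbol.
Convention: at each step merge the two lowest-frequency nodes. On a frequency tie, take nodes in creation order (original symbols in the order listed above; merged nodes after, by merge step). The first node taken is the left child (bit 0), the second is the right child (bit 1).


Huffman tree construction:
Step 1: Merge J(5) + B(7) = 12
Step 2: Merge (J+B)(12) + F(20) = 32
Step 3: Merge C(20) + E(20) = 40
Step 4: Merge ((J+B)+F)(32) + (C+E)(40) = 72
Read each symbol's code off the tree from the root (left child = 0, right child = 1).

Codes:
  B: 001 (length 3)
  F: 01 (length 2)
  C: 10 (length 2)
  E: 11 (length 2)
  J: 000 (length 3)
Average code length: 156/72 = 2.1667 bits/symbol


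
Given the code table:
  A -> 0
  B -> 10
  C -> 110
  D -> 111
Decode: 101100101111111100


Decoding:
10 -> B
110 -> C
0 -> A
10 -> B
111 -> D
111 -> D
110 -> C
0 -> A


Result: BCABDDCA


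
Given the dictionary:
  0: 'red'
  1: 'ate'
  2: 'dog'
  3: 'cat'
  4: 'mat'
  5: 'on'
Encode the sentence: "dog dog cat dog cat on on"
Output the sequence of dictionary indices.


Look up each word in the dictionary:
  'dog' -> 2
  'dog' -> 2
  'cat' -> 3
  'dog' -> 2
  'cat' -> 3
  'on' -> 5
  'on' -> 5

Encoded: [2, 2, 3, 2, 3, 5, 5]


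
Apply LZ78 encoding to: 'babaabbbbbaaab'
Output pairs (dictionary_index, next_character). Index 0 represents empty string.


LZ78 encoding steps:
Dictionary: {0: ''}
Step 1: w='' (idx 0), next='b' -> output (0, 'b'), add 'b' as idx 1
Step 2: w='' (idx 0), next='a' -> output (0, 'a'), add 'a' as idx 2
Step 3: w='b' (idx 1), next='a' -> output (1, 'a'), add 'ba' as idx 3
Step 4: w='a' (idx 2), next='b' -> output (2, 'b'), add 'ab' as idx 4
Step 5: w='b' (idx 1), next='b' -> output (1, 'b'), add 'bb' as idx 5
Step 6: w='bb' (idx 5), next='a' -> output (5, 'a'), add 'bba' as idx 6
Step 7: w='a' (idx 2), next='a' -> output (2, 'a'), add 'aa' as idx 7
Step 8: w='b' (idx 1), end of input -> output (1, '')


Encoded: [(0, 'b'), (0, 'a'), (1, 'a'), (2, 'b'), (1, 'b'), (5, 'a'), (2, 'a'), (1, '')]


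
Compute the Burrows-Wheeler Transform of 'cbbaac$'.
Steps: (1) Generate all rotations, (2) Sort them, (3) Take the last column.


Rotations (sorted):
  0: $cbbaac -> last char: c
  1: aac$cbb -> last char: b
  2: ac$cbba -> last char: a
  3: baac$cb -> last char: b
  4: bbaac$c -> last char: c
  5: c$cbbaa -> last char: a
  6: cbbaac$ -> last char: $


BWT = cbabca$


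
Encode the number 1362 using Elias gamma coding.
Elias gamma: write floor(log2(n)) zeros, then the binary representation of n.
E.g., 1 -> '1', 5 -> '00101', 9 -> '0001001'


num_bits = floor(log2(1362)) + 1 = 11
leading_zeros = num_bits - 1 = 10
binary(1362) = 10101010010

Elias gamma(1362) = '0000000000' + '10101010010' = 000000000010101010010 (21 bits)


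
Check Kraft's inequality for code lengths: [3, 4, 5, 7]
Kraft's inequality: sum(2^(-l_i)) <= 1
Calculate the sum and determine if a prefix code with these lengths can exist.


Sum = 2^(-3) + 2^(-4) + 2^(-5) + 2^(-7)
    = 0.125 + 0.0625 + 0.03125 + 0.0078125
    = 29/128 = 0.2265625
Since 0.2265625 <= 1, Kraft's inequality IS satisfied.
A prefix code with these lengths CAN exist.

Kraft sum = 0.2265625. Satisfied.


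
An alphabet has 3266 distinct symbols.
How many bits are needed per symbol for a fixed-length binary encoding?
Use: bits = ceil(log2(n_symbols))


log2(3266) = 11.6733
Bracket: 2^11 = 2048 < 3266 <= 2^12 = 4096
So ceil(log2(3266)) = 12

bits = ceil(log2(3266)) = ceil(11.6733) = 12 bits


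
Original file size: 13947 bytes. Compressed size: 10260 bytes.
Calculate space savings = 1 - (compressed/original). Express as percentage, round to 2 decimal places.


ratio = compressed/original = 10260/13947 = 0.735642
savings = 1 - ratio = 1 - 0.735642 = 0.264358
as a percentage: 0.264358 * 100 = 26.44%

Space savings = 1 - 10260/13947 = 26.44%


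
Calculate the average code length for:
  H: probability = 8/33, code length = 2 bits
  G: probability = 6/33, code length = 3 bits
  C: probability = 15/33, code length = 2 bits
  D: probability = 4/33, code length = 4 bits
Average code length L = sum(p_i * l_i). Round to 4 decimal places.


Weighted contributions p_i * l_i:
  H: (8/33) * 2 = 16/33
  G: (6/33) * 3 = 18/33
  C: (15/33) * 2 = 30/33
  D: (4/33) * 4 = 16/33
Sum = (16 + 18 + 30 + 16)/33 = 80/33

L = 80/33 = 2.4242 bits/symbol


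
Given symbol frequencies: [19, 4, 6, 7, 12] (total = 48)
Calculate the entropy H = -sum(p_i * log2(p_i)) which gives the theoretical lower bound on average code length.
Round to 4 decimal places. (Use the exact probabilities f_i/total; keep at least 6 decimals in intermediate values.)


Per-symbol terms -p_i * log2(p_i) with p_i = f_i/48:
  p = 19/48 = 0.395833: log2(p) = -1.337035, -p*log2(p) = 0.529243
  p = 4/48 = 0.083333: log2(p) = -3.584963, -p*log2(p) = 0.298747
  p = 6/48 = 0.125000: log2(p) = -3.000000, -p*log2(p) = 0.375000
  p = 7/48 = 0.145833: log2(p) = -2.777608, -p*log2(p) = 0.405068
  p = 12/48 = 0.250000: log2(p) = -2.000000, -p*log2(p) = 0.500000
H = 0.529243 + 0.298747 + 0.375000 + 0.405068 + 0.500000 = 2.108058

H = 2.1081 bits/symbol


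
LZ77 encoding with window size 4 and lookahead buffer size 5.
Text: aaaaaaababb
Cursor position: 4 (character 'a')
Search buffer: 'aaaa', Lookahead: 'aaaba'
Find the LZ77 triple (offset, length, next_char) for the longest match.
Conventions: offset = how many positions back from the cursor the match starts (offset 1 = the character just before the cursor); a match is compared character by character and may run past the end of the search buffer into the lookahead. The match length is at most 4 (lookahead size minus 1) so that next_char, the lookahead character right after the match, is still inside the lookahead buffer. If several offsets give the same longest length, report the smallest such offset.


Try each offset into the search buffer:
  offset=1 (pos 3, char 'a'): match length 3
  offset=2 (pos 2, char 'a'): match length 3
  offset=3 (pos 1, char 'a'): match length 3
  offset=4 (pos 0, char 'a'): match length 3
Longest match has length 3, found at offsets 1, 2, 3, 4; take the smallest, offset 1.
next_char = character at position 4 + 3 = 7 -> 'b'

Best match: offset=1, length=3 (matching 'aaa' starting at position 3)
LZ77 triple: (1, 3, 'b')


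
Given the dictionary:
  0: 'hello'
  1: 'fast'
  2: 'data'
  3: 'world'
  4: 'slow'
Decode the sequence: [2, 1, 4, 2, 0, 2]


Look up each index in the dictionary:
  2 -> 'data'
  1 -> 'fast'
  4 -> 'slow'
  2 -> 'data'
  0 -> 'hello'
  2 -> 'data'

Decoded: "data fast slow data hello data"


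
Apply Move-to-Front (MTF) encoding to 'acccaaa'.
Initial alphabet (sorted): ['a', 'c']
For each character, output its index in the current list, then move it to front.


MTF encoding:
'a': index 0 in ['a', 'c'] -> ['a', 'c']
'c': index 1 in ['a', 'c'] -> ['c', 'a']
'c': index 0 in ['c', 'a'] -> ['c', 'a']
'c': index 0 in ['c', 'a'] -> ['c', 'a']
'a': index 1 in ['c', 'a'] -> ['a', 'c']
'a': index 0 in ['a', 'c'] -> ['a', 'c']
'a': index 0 in ['a', 'c'] -> ['a', 'c']


Output: [0, 1, 0, 0, 1, 0, 0]


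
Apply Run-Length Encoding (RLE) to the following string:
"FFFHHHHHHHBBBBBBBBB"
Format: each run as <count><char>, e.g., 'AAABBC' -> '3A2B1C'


Scanning runs left to right:
  i=0: run of 'F' x 3 -> '3F'
  i=3: run of 'H' x 7 -> '7H'
  i=10: run of 'B' x 9 -> '9B'

RLE = 3F7H9B


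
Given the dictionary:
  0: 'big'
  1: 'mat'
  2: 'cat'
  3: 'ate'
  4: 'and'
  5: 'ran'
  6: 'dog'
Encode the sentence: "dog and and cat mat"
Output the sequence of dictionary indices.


Look up each word in the dictionary:
  'dog' -> 6
  'and' -> 4
  'and' -> 4
  'cat' -> 2
  'mat' -> 1

Encoded: [6, 4, 4, 2, 1]


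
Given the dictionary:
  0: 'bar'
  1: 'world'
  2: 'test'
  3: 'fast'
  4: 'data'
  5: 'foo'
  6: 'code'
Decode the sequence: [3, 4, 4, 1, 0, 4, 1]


Look up each index in the dictionary:
  3 -> 'fast'
  4 -> 'data'
  4 -> 'data'
  1 -> 'world'
  0 -> 'bar'
  4 -> 'data'
  1 -> 'world'

Decoded: "fast data data world bar data world"


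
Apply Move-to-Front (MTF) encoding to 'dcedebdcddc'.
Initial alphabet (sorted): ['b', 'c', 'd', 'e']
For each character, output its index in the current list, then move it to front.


MTF encoding:
'd': index 2 in ['b', 'c', 'd', 'e'] -> ['d', 'b', 'c', 'e']
'c': index 2 in ['d', 'b', 'c', 'e'] -> ['c', 'd', 'b', 'e']
'e': index 3 in ['c', 'd', 'b', 'e'] -> ['e', 'c', 'd', 'b']
'd': index 2 in ['e', 'c', 'd', 'b'] -> ['d', 'e', 'c', 'b']
'e': index 1 in ['d', 'e', 'c', 'b'] -> ['e', 'd', 'c', 'b']
'b': index 3 in ['e', 'd', 'c', 'b'] -> ['b', 'e', 'd', 'c']
'd': index 2 in ['b', 'e', 'd', 'c'] -> ['d', 'b', 'e', 'c']
'c': index 3 in ['d', 'b', 'e', 'c'] -> ['c', 'd', 'b', 'e']
'd': index 1 in ['c', 'd', 'b', 'e'] -> ['d', 'c', 'b', 'e']
'd': index 0 in ['d', 'c', 'b', 'e'] -> ['d', 'c', 'b', 'e']
'c': index 1 in ['d', 'c', 'b', 'e'] -> ['c', 'd', 'b', 'e']


Output: [2, 2, 3, 2, 1, 3, 2, 3, 1, 0, 1]


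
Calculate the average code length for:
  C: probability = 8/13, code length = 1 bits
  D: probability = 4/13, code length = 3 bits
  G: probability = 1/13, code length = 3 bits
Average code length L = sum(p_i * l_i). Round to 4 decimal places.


Weighted contributions p_i * l_i:
  C: (8/13) * 1 = 8/13
  D: (4/13) * 3 = 12/13
  G: (1/13) * 3 = 3/13
Sum = (8 + 12 + 3)/13 = 23/13

L = 23/13 = 1.7692 bits/symbol


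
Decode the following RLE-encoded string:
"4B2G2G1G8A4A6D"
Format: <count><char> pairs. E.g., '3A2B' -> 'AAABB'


Expanding each <count><char> pair:
  4B -> 'BBBB'
  2G -> 'GG'
  2G -> 'GG'
  1G -> 'G'
  8A -> 'AAAAAAAA'
  4A -> 'AAAA'
  6D -> 'DDDDDD'

Decoded = BBBBGGGGGAAAAAAAAAAAADDDDDD


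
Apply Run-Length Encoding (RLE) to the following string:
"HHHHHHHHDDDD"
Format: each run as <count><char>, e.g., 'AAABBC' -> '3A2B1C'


Scanning runs left to right:
  i=0: run of 'H' x 8 -> '8H'
  i=8: run of 'D' x 4 -> '4D'

RLE = 8H4D


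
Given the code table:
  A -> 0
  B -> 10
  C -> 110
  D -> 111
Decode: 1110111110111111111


Decoding:
111 -> D
0 -> A
111 -> D
110 -> C
111 -> D
111 -> D
111 -> D


Result: DADCDDD


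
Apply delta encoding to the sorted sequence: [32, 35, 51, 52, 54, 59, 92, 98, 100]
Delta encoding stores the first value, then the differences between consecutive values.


First value: 32
Deltas:
  35 - 32 = 3
  51 - 35 = 16
  52 - 51 = 1
  54 - 52 = 2
  59 - 54 = 5
  92 - 59 = 33
  98 - 92 = 6
  100 - 98 = 2


Delta encoded: [32, 3, 16, 1, 2, 5, 33, 6, 2]


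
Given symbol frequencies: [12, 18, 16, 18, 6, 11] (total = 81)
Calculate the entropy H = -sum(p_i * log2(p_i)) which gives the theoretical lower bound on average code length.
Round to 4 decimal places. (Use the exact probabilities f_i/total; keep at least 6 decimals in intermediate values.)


Per-symbol terms -p_i * log2(p_i) with p_i = f_i/81:
  p = 12/81 = 0.148148: log2(p) = -2.754888, -p*log2(p) = 0.408131
  p = 18/81 = 0.222222: log2(p) = -2.169925, -p*log2(p) = 0.482206
  p = 16/81 = 0.197531: log2(p) = -2.339850, -p*log2(p) = 0.462193
  p = 18/81 = 0.222222: log2(p) = -2.169925, -p*log2(p) = 0.482206
  p = 6/81 = 0.074074: log2(p) = -3.754888, -p*log2(p) = 0.278140
  p = 11/81 = 0.135802: log2(p) = -2.880418, -p*log2(p) = 0.391168
H = 0.408131 + 0.482206 + 0.462193 + 0.482206 + 0.278140 + 0.391168 = 2.504044

H = 2.504 bits/symbol


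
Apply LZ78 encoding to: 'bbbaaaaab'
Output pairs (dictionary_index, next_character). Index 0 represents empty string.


LZ78 encoding steps:
Dictionary: {0: ''}
Step 1: w='' (idx 0), next='b' -> output (0, 'b'), add 'b' as idx 1
Step 2: w='b' (idx 1), next='b' -> output (1, 'b'), add 'bb' as idx 2
Step 3: w='' (idx 0), next='a' -> output (0, 'a'), add 'a' as idx 3
Step 4: w='a' (idx 3), next='a' -> output (3, 'a'), add 'aa' as idx 4
Step 5: w='aa' (idx 4), next='b' -> output (4, 'b'), add 'aab' as idx 5


Encoded: [(0, 'b'), (1, 'b'), (0, 'a'), (3, 'a'), (4, 'b')]


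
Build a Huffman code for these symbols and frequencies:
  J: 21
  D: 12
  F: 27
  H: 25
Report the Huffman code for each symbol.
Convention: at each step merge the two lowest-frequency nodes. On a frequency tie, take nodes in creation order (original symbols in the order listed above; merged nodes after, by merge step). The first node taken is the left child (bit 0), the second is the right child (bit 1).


Huffman tree construction:
Step 1: Merge D(12) + J(21) = 33
Step 2: Merge H(25) + F(27) = 52
Step 3: Merge (D+J)(33) + (H+F)(52) = 85
Read each symbol's code off the tree from the root (left child = 0, right child = 1).

Codes:
  J: 01 (length 2)
  D: 00 (length 2)
  F: 11 (length 2)
  H: 10 (length 2)
Average code length: 170/85 = 2.0000 bits/symbol


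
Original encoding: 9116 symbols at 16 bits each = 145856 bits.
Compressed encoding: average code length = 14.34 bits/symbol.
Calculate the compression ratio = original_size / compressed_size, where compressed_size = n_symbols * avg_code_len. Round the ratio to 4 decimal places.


original_size = n_symbols * orig_bits = 9116 * 16 = 145856 bits
compressed_size = n_symbols * avg_code_len = 9116 * 14.34 = 130723.44 bits
ratio = original_size / compressed_size = 145856 / 130723.44 = 1.1158

Compression ratio = 1.1158


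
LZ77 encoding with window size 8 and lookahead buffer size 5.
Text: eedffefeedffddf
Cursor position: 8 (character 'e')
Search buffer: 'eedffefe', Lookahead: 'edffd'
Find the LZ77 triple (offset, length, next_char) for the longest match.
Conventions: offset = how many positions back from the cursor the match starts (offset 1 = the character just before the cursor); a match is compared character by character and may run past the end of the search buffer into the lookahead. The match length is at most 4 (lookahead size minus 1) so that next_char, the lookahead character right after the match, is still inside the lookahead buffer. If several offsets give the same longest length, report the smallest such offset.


Try each offset into the search buffer:
  offset=1 (pos 7, char 'e'): match length 1
  offset=2 (pos 6, char 'f'): match length 0
  offset=3 (pos 5, char 'e'): match length 1
  offset=4 (pos 4, char 'f'): match length 0
  offset=5 (pos 3, char 'f'): match length 0
  offset=6 (pos 2, char 'd'): match length 0
  offset=7 (pos 1, char 'e'): match length 4
  offset=8 (pos 0, char 'e'): match length 1
Longest match has length 4 at offset 7.
next_char = character at position 8 + 4 = 12 -> 'd'

Best match: offset=7, length=4 (matching 'edff' starting at position 1)
LZ77 triple: (7, 4, 'd')


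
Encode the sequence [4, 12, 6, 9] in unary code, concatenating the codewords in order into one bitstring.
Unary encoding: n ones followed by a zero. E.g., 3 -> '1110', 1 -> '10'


Encode each number as n ones followed by a terminating 0:
  4 -> 11110 (5 bits)
  12 -> 1111111111110 (13 bits)
  6 -> 1111110 (7 bits)
  9 -> 1111111110 (10 bits)
Total length = 5 + 13 + 7 + 10 = 35 bits.

Unary([4, 12, 6, 9]) = 11110111111111111011111101111111110 (35 bits)


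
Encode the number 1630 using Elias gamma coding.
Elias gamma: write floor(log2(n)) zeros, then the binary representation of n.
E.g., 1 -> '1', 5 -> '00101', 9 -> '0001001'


num_bits = floor(log2(1630)) + 1 = 11
leading_zeros = num_bits - 1 = 10
binary(1630) = 11001011110

Elias gamma(1630) = '0000000000' + '11001011110' = 000000000011001011110 (21 bits)


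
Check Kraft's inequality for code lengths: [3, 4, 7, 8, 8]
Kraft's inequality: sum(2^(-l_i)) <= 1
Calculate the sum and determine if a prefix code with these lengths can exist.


Sum = 2^(-3) + 2^(-4) + 2^(-7) + 2^(-8) + 2^(-8)
    = 0.125 + 0.0625 + 0.0078125 + 0.00390625 + 0.00390625
    = 52/256 = 0.203125
Since 0.203125 <= 1, Kraft's inequality IS satisfied.
A prefix code with these lengths CAN exist.

Kraft sum = 0.203125. Satisfied.


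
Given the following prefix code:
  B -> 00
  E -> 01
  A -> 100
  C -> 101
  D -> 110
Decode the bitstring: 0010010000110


Decoding step by step:
Bits 00 -> B
Bits 100 -> A
Bits 100 -> A
Bits 00 -> B
Bits 110 -> D


Decoded message: BAABD


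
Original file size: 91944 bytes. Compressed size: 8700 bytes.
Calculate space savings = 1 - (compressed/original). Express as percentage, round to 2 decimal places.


ratio = compressed/original = 8700/91944 = 0.094623
savings = 1 - ratio = 1 - 0.094623 = 0.905377
as a percentage: 0.905377 * 100 = 90.54%

Space savings = 1 - 8700/91944 = 90.54%


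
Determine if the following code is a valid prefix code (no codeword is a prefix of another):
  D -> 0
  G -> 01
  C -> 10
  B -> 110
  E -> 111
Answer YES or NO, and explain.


Checking each pair (does one codeword prefix another?):
  D='0' vs G='01': prefix -- VIOLATION

NO -- this is NOT a valid prefix code. D (0) is a prefix of G (01).


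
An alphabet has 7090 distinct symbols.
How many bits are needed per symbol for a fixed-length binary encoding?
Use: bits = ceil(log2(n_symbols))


log2(7090) = 12.7916
Bracket: 2^12 = 4096 < 7090 <= 2^13 = 8192
So ceil(log2(7090)) = 13

bits = ceil(log2(7090)) = ceil(12.7916) = 13 bits


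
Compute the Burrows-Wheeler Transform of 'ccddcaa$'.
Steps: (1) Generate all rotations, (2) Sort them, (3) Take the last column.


Rotations (sorted):
  0: $ccddcaa -> last char: a
  1: a$ccddca -> last char: a
  2: aa$ccddc -> last char: c
  3: caa$ccdd -> last char: d
  4: ccddcaa$ -> last char: $
  5: cddcaa$c -> last char: c
  6: dcaa$ccd -> last char: d
  7: ddcaa$cc -> last char: c


BWT = aacd$cdc


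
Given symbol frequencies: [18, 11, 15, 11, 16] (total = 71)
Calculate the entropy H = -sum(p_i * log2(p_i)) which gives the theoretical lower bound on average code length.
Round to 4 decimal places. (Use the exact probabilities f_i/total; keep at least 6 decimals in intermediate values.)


Per-symbol terms -p_i * log2(p_i) with p_i = f_i/71:
  p = 18/71 = 0.253521: log2(p) = -1.979822, -p*log2(p) = 0.501927
  p = 11/71 = 0.154930: log2(p) = -2.690316, -p*log2(p) = 0.416809
  p = 15/71 = 0.211268: log2(p) = -2.242857, -p*log2(p) = 0.473843
  p = 11/71 = 0.154930: log2(p) = -2.690316, -p*log2(p) = 0.416809
  p = 16/71 = 0.225352: log2(p) = -2.149747, -p*log2(p) = 0.484450
H = 0.501927 + 0.416809 + 0.473843 + 0.416809 + 0.484450 = 2.293838

H = 2.2938 bits/symbol


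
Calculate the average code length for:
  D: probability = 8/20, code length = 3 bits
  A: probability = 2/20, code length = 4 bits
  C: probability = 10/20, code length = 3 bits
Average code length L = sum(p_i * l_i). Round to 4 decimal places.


Weighted contributions p_i * l_i:
  D: (8/20) * 3 = 24/20
  A: (2/20) * 4 = 8/20
  C: (10/20) * 3 = 30/20
Sum = (24 + 8 + 30)/20 = 62/20

L = 62/20 = 3.1000 bits/symbol


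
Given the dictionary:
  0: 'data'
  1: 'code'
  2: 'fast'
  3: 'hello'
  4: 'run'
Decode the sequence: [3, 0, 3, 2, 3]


Look up each index in the dictionary:
  3 -> 'hello'
  0 -> 'data'
  3 -> 'hello'
  2 -> 'fast'
  3 -> 'hello'

Decoded: "hello data hello fast hello"


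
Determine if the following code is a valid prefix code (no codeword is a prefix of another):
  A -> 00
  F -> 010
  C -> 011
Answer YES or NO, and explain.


Checking each pair (does one codeword prefix another?):
  A='00' vs F='010': no prefix
  A='00' vs C='011': no prefix
  F='010' vs A='00': no prefix
  F='010' vs C='011': no prefix
  C='011' vs A='00': no prefix
  C='011' vs F='010': no prefix
No violation found over all pairs.

YES -- this is a valid prefix code. No codeword is a prefix of any other codeword.


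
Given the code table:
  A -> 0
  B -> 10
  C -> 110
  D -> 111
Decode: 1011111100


Decoding:
10 -> B
111 -> D
111 -> D
0 -> A
0 -> A


Result: BDDAA


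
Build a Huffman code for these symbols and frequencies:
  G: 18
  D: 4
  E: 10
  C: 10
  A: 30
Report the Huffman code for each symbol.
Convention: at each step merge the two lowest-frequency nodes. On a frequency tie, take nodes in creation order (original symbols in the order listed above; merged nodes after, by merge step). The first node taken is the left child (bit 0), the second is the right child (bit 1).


Huffman tree construction:
Step 1: Merge D(4) + E(10) = 14
Step 2: Merge C(10) + (D+E)(14) = 24
Step 3: Merge G(18) + (C+(D+E))(24) = 42
Step 4: Merge A(30) + (G+(C+(D+E)))(42) = 72
Read each symbol's code off the tree from the root (left child = 0, right child = 1).

Codes:
  G: 10 (length 2)
  D: 1110 (length 4)
  E: 1111 (length 4)
  C: 110 (length 3)
  A: 0 (length 1)
Average code length: 152/72 = 2.1111 bits/symbol


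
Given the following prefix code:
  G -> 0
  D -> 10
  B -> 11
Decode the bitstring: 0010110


Decoding step by step:
Bits 0 -> G
Bits 0 -> G
Bits 10 -> D
Bits 11 -> B
Bits 0 -> G


Decoded message: GGDBG


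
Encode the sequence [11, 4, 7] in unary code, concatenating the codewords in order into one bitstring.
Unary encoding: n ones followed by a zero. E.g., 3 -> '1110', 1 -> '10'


Encode each number as n ones followed by a terminating 0:
  11 -> 111111111110 (12 bits)
  4 -> 11110 (5 bits)
  7 -> 11111110 (8 bits)
Total length = 12 + 5 + 8 = 25 bits.

Unary([11, 4, 7]) = 1111111111101111011111110 (25 bits)


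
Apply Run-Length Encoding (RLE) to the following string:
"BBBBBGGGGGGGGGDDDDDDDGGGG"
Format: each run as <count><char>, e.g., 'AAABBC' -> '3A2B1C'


Scanning runs left to right:
  i=0: run of 'B' x 5 -> '5B'
  i=5: run of 'G' x 9 -> '9G'
  i=14: run of 'D' x 7 -> '7D'
  i=21: run of 'G' x 4 -> '4G'

RLE = 5B9G7D4G


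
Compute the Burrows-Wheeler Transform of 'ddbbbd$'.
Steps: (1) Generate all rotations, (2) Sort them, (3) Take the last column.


Rotations (sorted):
  0: $ddbbbd -> last char: d
  1: bbbd$dd -> last char: d
  2: bbd$ddb -> last char: b
  3: bd$ddbb -> last char: b
  4: d$ddbbb -> last char: b
  5: dbbbd$d -> last char: d
  6: ddbbbd$ -> last char: $


BWT = ddbbbd$


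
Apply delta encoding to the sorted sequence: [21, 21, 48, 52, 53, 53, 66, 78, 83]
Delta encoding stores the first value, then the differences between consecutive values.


First value: 21
Deltas:
  21 - 21 = 0
  48 - 21 = 27
  52 - 48 = 4
  53 - 52 = 1
  53 - 53 = 0
  66 - 53 = 13
  78 - 66 = 12
  83 - 78 = 5


Delta encoded: [21, 0, 27, 4, 1, 0, 13, 12, 5]


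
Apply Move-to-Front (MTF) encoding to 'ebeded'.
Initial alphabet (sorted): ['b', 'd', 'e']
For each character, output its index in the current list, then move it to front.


MTF encoding:
'e': index 2 in ['b', 'd', 'e'] -> ['e', 'b', 'd']
'b': index 1 in ['e', 'b', 'd'] -> ['b', 'e', 'd']
'e': index 1 in ['b', 'e', 'd'] -> ['e', 'b', 'd']
'd': index 2 in ['e', 'b', 'd'] -> ['d', 'e', 'b']
'e': index 1 in ['d', 'e', 'b'] -> ['e', 'd', 'b']
'd': index 1 in ['e', 'd', 'b'] -> ['d', 'e', 'b']


Output: [2, 1, 1, 2, 1, 1]


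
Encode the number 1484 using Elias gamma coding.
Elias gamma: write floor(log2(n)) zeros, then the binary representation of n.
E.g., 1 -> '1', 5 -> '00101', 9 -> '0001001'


num_bits = floor(log2(1484)) + 1 = 11
leading_zeros = num_bits - 1 = 10
binary(1484) = 10111001100

Elias gamma(1484) = '0000000000' + '10111001100' = 000000000010111001100 (21 bits)


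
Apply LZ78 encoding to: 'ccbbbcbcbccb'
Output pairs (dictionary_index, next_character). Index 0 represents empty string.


LZ78 encoding steps:
Dictionary: {0: ''}
Step 1: w='' (idx 0), next='c' -> output (0, 'c'), add 'c' as idx 1
Step 2: w='c' (idx 1), next='b' -> output (1, 'b'), add 'cb' as idx 2
Step 3: w='' (idx 0), next='b' -> output (0, 'b'), add 'b' as idx 3
Step 4: w='b' (idx 3), next='c' -> output (3, 'c'), add 'bc' as idx 4
Step 5: w='bc' (idx 4), next='b' -> output (4, 'b'), add 'bcb' as idx 5
Step 6: w='c' (idx 1), next='c' -> output (1, 'c'), add 'cc' as idx 6
Step 7: w='b' (idx 3), end of input -> output (3, '')


Encoded: [(0, 'c'), (1, 'b'), (0, 'b'), (3, 'c'), (4, 'b'), (1, 'c'), (3, '')]


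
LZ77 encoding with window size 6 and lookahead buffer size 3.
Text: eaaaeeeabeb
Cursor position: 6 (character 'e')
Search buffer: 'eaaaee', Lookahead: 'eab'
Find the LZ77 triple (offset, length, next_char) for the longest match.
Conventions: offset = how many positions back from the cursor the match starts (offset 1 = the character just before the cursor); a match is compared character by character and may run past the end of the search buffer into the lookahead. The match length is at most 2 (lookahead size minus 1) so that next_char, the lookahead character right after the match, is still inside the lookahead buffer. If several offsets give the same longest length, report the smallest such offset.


Try each offset into the search buffer:
  offset=1 (pos 5, char 'e'): match length 1
  offset=2 (pos 4, char 'e'): match length 1
  offset=3 (pos 3, char 'a'): match length 0
  offset=4 (pos 2, char 'a'): match length 0
  offset=5 (pos 1, char 'a'): match length 0
  offset=6 (pos 0, char 'e'): match length 2
Longest match has length 2 at offset 6.
next_char = character at position 6 + 2 = 8 -> 'b'

Best match: offset=6, length=2 (matching 'ea' starting at position 0)
LZ77 triple: (6, 2, 'b')


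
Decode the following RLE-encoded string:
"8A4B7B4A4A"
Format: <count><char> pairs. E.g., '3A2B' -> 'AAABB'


Expanding each <count><char> pair:
  8A -> 'AAAAAAAA'
  4B -> 'BBBB'
  7B -> 'BBBBBBB'
  4A -> 'AAAA'
  4A -> 'AAAA'

Decoded = AAAAAAAABBBBBBBBBBBAAAAAAAA


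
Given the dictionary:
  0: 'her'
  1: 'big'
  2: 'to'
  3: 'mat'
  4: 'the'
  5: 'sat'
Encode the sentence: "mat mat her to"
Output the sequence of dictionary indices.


Look up each word in the dictionary:
  'mat' -> 3
  'mat' -> 3
  'her' -> 0
  'to' -> 2

Encoded: [3, 3, 0, 2]


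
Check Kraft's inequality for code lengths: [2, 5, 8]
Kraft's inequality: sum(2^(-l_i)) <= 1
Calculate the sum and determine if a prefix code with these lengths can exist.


Sum = 2^(-2) + 2^(-5) + 2^(-8)
    = 0.25 + 0.03125 + 0.00390625
    = 73/256 = 0.28515625
Since 0.28515625 <= 1, Kraft's inequality IS satisfied.
A prefix code with these lengths CAN exist.

Kraft sum = 0.28515625. Satisfied.


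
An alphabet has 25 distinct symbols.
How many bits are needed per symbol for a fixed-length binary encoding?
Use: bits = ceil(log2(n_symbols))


log2(25) = 4.6439
Bracket: 2^4 = 16 < 25 <= 2^5 = 32
So ceil(log2(25)) = 5

bits = ceil(log2(25)) = ceil(4.6439) = 5 bits


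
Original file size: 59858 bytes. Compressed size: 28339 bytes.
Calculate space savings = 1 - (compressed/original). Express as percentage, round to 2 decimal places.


ratio = compressed/original = 28339/59858 = 0.473437
savings = 1 - ratio = 1 - 0.473437 = 0.526563
as a percentage: 0.526563 * 100 = 52.66%

Space savings = 1 - 28339/59858 = 52.66%


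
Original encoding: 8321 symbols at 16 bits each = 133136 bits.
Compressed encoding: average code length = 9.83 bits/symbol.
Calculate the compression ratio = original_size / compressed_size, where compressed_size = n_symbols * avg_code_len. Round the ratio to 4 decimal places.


original_size = n_symbols * orig_bits = 8321 * 16 = 133136 bits
compressed_size = n_symbols * avg_code_len = 8321 * 9.83 = 81795.43 bits
ratio = original_size / compressed_size = 133136 / 81795.43 = 1.6277

Compression ratio = 1.6277


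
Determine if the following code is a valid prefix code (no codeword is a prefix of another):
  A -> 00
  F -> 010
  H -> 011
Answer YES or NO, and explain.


Checking each pair (does one codeword prefix another?):
  A='00' vs F='010': no prefix
  A='00' vs H='011': no prefix
  F='010' vs A='00': no prefix
  F='010' vs H='011': no prefix
  H='011' vs A='00': no prefix
  H='011' vs F='010': no prefix
No violation found over all pairs.

YES -- this is a valid prefix code. No codeword is a prefix of any other codeword.
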